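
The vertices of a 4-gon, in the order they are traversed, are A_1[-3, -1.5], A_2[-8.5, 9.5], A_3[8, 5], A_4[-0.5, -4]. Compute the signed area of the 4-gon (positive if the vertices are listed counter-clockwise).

-100.25

Σ = (-41.25) + (-118.5) + (-29.5) + (-11.25) = -200.5
Signed area = Σ/2 = -100.25 (negative ⇒ clockwise traversal).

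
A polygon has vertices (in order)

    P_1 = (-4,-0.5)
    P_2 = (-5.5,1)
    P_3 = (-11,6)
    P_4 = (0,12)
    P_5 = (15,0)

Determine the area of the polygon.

Cross-terms: -6.75, -22, -132, -180, -7.5  ⇒  Σ = -348.25
Area = |Σ|/2 = 174.125.

174.125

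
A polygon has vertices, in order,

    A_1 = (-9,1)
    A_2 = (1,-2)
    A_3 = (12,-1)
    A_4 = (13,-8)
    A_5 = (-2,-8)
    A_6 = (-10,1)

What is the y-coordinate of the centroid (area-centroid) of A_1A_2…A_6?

-1051/246

Apply the shoelace (surveyor's) formula. First the cross-terms c_i = x_i·y_{i+1} − x_{i+1}·y_i:
  17, 23, -83, -120, -82, -1  ⇒  2A = -246, A = -123.
Then Σ (y_i + y_{i+1})·c_i = 3153, so ȳ = 3153 / (6·(-123)) = -1051/246.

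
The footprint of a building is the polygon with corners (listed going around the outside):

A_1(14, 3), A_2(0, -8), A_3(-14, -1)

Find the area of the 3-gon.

Σ = (-112) + (-112) + (-28) = -252
Area = |Σ|/2 = 126.

126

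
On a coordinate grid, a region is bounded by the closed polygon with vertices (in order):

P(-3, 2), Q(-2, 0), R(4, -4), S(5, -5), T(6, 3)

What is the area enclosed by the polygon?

P→Q: (-3)(0) − (-2)(2) = 4
Q→R: (-2)(-4) − (4)(0) = 8
R→S: (4)(-5) − (5)(-4) = 0
S→T: (5)(3) − (6)(-5) = 45
T→P: (6)(2) − (-3)(3) = 21
Σ = 78
Area = |Σ|/2 = 39.

39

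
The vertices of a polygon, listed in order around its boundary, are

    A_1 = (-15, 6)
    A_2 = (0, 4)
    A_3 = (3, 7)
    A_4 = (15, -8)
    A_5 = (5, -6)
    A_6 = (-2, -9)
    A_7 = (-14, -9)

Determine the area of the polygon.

Σ = (-60) + (-12) + (-129) + (-50) + (-57) + (-108) + (-219) = -635
Area = |Σ|/2 = 317.5.

317.5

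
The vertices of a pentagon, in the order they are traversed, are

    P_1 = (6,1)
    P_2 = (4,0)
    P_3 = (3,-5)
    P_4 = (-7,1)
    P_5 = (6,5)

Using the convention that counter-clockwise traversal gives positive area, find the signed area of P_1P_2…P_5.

-60.5

Apply the shoelace formula: 2A = Σ (x_i·y_{i+1} − x_{i+1}·y_i), indices taken mod 5.
Cross-terms: -4, -20, -32, -41, -24  ⇒  Σ = -121
Signed area = Σ/2 = -60.5 (negative ⇒ clockwise traversal).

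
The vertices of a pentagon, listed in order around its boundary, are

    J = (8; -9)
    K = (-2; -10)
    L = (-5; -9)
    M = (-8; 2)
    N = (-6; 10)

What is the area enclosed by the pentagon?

Apply the surveyor's formula: 2A = Σ (x_i·y_{i+1} − x_{i+1}·y_i), indices taken mod 5.
Σ = (-98) + (-32) + (-82) + (-68) + (-26) = -306
Area = |Σ|/2 = 153.

153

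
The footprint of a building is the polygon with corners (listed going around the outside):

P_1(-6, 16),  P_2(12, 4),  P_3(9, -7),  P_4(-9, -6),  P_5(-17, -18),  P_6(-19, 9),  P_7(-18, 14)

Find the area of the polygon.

Apply Gauss's area formula: 2A = Σ (x_i·y_{i+1} − x_{i+1}·y_i), indices taken mod 7.
Σ = (-216) + (-120) + (-117) + (60) + (-495) + (-104) + (-204) = -1196
Area = |Σ|/2 = 598.

598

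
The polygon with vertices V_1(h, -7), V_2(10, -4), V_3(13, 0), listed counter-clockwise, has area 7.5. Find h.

Write out the shoelace sum; only the two edges meeting at V_1 involve h:
2·Area = [(13·(-7) − h·0) + (h·(-4) − 10·(-7))] + 52
       = -4·h + 31 = 15
⇒ h = 4.

4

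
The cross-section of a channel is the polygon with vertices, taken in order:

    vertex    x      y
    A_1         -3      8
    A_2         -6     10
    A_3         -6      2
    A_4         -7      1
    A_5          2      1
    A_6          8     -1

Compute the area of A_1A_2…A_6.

58

Apply the shoelace (surveyor's) formula: 2A = Σ (x_i·y_{i+1} − x_{i+1}·y_i), indices taken mod 6.
A_1→A_2: (-3)(10) − (-6)(8) = 18
A_2→A_3: (-6)(2) − (-6)(10) = 48
A_3→A_4: (-6)(1) − (-7)(2) = 8
A_4→A_5: (-7)(1) − (2)(1) = -9
A_5→A_6: (2)(-1) − (8)(1) = -10
A_6→A_1: (8)(8) − (-3)(-1) = 61
Σ = 116
Area = |Σ|/2 = 58.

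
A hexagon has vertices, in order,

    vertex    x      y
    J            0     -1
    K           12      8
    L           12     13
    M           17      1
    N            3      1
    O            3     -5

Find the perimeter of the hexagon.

|JK| = √((12)² + (9)²) = √225 = 15
|KL| = √((0)² + (5)²) = √25 = 5
|LM| = √((5)² + (-12)²) = √169 = 13
|MN| = √((-14)² + (0)²) = √196 = 14
|NO| = √((0)² + (-6)²) = √36 = 6
|OJ| = √((-3)² + (4)²) = √25 = 5
Perimeter = 15 + 5 + 13 + 14 + 6 + 5 = 58.

58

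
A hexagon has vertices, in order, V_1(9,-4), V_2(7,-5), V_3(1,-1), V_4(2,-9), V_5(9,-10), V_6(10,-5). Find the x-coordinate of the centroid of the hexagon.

1502/285

Apply the shoelace formula. First the cross-terms c_i = x_i·y_{i+1} − x_{i+1}·y_i:
  -17, -2, -7, 61, 55, 5  ⇒  2A = 95, A = 47.5.
Then Σ (x_i + x_{i+1})·c_i = 1502, so x̄ = 1502 / (6·47.5) = 1502/285.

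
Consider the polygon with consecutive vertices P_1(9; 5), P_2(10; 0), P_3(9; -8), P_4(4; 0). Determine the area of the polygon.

39

Σ = (-50) + (-80) + (32) + (20) = -78
Area = |Σ|/2 = 39.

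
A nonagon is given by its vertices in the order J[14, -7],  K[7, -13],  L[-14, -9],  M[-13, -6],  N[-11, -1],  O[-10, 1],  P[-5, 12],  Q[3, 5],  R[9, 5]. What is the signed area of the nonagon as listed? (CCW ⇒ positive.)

Cross-terms: -133, -245, -33, -53, -21, -115, -61, -30, -133  ⇒  Σ = -824
Signed area = Σ/2 = -412 (negative ⇒ clockwise traversal).

-412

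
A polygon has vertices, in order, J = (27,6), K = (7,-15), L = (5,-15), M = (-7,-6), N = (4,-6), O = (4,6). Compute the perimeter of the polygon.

92

|JK| = √((-20)² + (-21)²) = √841 = 29
|KL| = √((-2)² + (0)²) = √4 = 2
|LM| = √((-12)² + (9)²) = √225 = 15
|MN| = √((11)² + (0)²) = √121 = 11
|NO| = √((0)² + (12)²) = √144 = 12
|OJ| = √((23)² + (0)²) = √529 = 23
Perimeter = 29 + 2 + 15 + 11 + 12 + 23 = 92.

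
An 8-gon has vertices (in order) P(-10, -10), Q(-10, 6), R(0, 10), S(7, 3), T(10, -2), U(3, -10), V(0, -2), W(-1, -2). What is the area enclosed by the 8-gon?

243

Cross-terms: -160, -100, -70, -44, -94, -6, -2, -10  ⇒  Σ = -486
Area = |Σ|/2 = 243.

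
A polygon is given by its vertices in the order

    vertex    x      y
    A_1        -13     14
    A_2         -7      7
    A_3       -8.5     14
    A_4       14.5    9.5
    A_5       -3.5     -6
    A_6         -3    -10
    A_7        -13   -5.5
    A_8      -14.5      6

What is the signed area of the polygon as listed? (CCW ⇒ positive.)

-374.125

Apply Gauss's area formula: 2A = Σ (x_i·y_{i+1} − x_{i+1}·y_i), indices taken mod 8.
Σ = (7) + (-38.5) + (-283.75) + (-53.75) + (17) + (-113.5) + (-157.75) + (-125) = -748.25
Signed area = Σ/2 = -374.125 (negative ⇒ clockwise traversal).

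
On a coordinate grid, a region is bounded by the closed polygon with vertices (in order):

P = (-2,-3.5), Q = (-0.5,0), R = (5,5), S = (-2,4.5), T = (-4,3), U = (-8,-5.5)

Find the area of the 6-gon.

Apply Gauss's area formula: 2A = Σ (x_i·y_{i+1} − x_{i+1}·y_i), indices taken mod 6.
Cross-terms: -1.75, -2.5, 32.5, 12, 46, 17  ⇒  Σ = 103.25
Area = |Σ|/2 = 51.625.

51.625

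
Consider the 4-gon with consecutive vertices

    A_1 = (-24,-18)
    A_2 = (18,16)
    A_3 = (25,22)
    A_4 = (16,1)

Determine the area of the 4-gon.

327.5

Apply the shoelace formula: 2A = Σ (x_i·y_{i+1} − x_{i+1}·y_i), indices taken mod 4.
Σ = (-60) + (-4) + (-327) + (-264) = -655
Area = |Σ|/2 = 327.5.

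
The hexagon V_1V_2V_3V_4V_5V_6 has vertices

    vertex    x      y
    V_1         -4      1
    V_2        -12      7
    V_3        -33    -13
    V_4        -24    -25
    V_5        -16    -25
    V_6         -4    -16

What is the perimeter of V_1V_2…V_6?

|V_1V_2| = √((-8)² + (6)²) = √100 = 10
|V_2V_3| = √((-21)² + (-20)²) = √841 = 29
|V_3V_4| = √((9)² + (-12)²) = √225 = 15
|V_4V_5| = √((8)² + (0)²) = √64 = 8
|V_5V_6| = √((12)² + (9)²) = √225 = 15
|V_6V_1| = √((0)² + (17)²) = √289 = 17
Perimeter = 10 + 29 + 15 + 8 + 15 + 17 = 94.

94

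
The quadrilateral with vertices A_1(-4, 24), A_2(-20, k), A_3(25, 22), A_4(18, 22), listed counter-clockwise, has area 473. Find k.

-8

The doubled signed area Σ (x_i y_{i+1} − x_{i+1} y_i) is linear in k.
With k=0 it equals 714; the coefficient of k is -29 (from the two edges through A_2).
So -29·k + 714 = 2·473 = 946 ⇒ k = -8.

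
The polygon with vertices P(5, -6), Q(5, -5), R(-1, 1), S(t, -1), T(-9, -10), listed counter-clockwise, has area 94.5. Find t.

-8

The doubled signed area Σ (x_i y_{i+1} − x_{i+1} y_i) is linear in t.
With t=0 it equals 101; the coefficient of t is -11 (from the two edges through S).
So -11·t + 101 = 2·94.5 = 189 ⇒ t = -8.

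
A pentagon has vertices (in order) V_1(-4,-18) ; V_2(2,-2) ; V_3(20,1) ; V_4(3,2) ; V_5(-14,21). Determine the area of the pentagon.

275

Apply the shoelace (surveyor's) formula: 2A = Σ (x_i·y_{i+1} − x_{i+1}·y_i), indices taken mod 5.
Σ = (44) + (42) + (37) + (91) + (336) = 550
Area = |Σ|/2 = 275.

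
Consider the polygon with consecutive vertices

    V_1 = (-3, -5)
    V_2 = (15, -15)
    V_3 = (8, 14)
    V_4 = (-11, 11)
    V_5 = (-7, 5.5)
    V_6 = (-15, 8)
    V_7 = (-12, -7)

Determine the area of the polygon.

V_1→V_2: (-3)(-15) − (15)(-5) = 120
V_2→V_3: (15)(14) − (8)(-15) = 330
V_3→V_4: (8)(11) − (-11)(14) = 242
V_4→V_5: (-11)(5.5) − (-7)(11) = 16.5
V_5→V_6: (-7)(8) − (-15)(5.5) = 26.5
V_6→V_7: (-15)(-7) − (-12)(8) = 201
V_7→V_1: (-12)(-5) − (-3)(-7) = 39
Σ = 975
Area = |Σ|/2 = 487.5.

487.5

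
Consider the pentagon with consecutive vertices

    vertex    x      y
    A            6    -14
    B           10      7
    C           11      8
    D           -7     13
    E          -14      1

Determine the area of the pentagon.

374.5

Cross-terms: 182, 3, 199, 175, 190  ⇒  Σ = 749
Area = |Σ|/2 = 374.5.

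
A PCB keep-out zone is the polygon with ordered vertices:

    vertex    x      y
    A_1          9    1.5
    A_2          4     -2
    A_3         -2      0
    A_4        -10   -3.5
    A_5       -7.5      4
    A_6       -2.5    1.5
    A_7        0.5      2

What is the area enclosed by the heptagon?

Apply Gauss's area formula: 2A = Σ (x_i·y_{i+1} − x_{i+1}·y_i), indices taken mod 7.
A_1→A_2: (9)(-2) − (4)(1.5) = -24
A_2→A_3: (4)(0) − (-2)(-2) = -4
A_3→A_4: (-2)(-3.5) − (-10)(0) = 7
A_4→A_5: (-10)(4) − (-7.5)(-3.5) = -66.25
A_5→A_6: (-7.5)(1.5) − (-2.5)(4) = -1.25
A_6→A_7: (-2.5)(2) − (0.5)(1.5) = -5.75
A_7→A_1: (0.5)(1.5) − (9)(2) = -17.25
Σ = -111.5
Area = |Σ|/2 = 55.75.

55.75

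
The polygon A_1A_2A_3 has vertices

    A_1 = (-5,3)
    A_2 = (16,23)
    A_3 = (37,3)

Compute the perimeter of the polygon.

100

|A_1A_2| = √((21)² + (20)²) = √841 = 29
|A_2A_3| = √((21)² + (-20)²) = √841 = 29
|A_3A_1| = √((-42)² + (0)²) = √1764 = 42
Perimeter = 29 + 29 + 42 = 100.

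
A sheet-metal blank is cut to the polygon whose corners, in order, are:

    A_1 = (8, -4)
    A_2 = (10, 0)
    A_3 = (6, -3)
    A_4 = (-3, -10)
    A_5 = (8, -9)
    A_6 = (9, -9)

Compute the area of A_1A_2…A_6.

Σ = (40) + (-30) + (-69) + (107) + (9) + (36) = 93
Area = |Σ|/2 = 46.5.

46.5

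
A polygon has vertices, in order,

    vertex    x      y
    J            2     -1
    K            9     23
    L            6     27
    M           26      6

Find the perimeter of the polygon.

84

|JK| = √((7)² + (24)²) = √625 = 25
|KL| = √((-3)² + (4)²) = √25 = 5
|LM| = √((20)² + (-21)²) = √841 = 29
|MJ| = √((-24)² + (-7)²) = √625 = 25
Perimeter = 25 + 5 + 29 + 25 = 84.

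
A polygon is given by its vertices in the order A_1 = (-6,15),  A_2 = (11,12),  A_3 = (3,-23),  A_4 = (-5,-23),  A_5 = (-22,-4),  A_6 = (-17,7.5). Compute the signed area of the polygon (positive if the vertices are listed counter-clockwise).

-819.5

Apply Gauss's area formula: 2A = Σ (x_i·y_{i+1} − x_{i+1}·y_i), indices taken mod 6.
Cross-terms: -237, -289, -184, -486, -233, -210  ⇒  Σ = -1639
Signed area = Σ/2 = -819.5 (negative ⇒ clockwise traversal).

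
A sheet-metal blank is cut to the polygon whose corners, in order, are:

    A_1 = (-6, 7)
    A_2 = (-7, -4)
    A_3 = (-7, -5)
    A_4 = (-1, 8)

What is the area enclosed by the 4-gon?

30

Apply the shoelace formula: 2A = Σ (x_i·y_{i+1} − x_{i+1}·y_i), indices taken mod 4.
Cross-terms: 73, 7, -61, 41  ⇒  Σ = 60
Area = |Σ|/2 = 30.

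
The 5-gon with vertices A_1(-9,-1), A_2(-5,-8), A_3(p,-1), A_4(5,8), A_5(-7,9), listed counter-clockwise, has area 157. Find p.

Write out the shoelace sum; only the two edges meeting at A_3 involve p:
2·Area = [((-5)·(-1) − p·(-8)) + (p·8 − 5·(-1))] + 256
       = 16·p + 266 = 314
⇒ p = 3.

3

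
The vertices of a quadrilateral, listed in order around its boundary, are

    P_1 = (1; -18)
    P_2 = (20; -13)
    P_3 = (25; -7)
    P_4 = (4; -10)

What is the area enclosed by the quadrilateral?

Apply the shoelace formula: 2A = Σ (x_i·y_{i+1} − x_{i+1}·y_i), indices taken mod 4.
Σ = (347) + (185) + (-222) + (-62) = 248
Area = |Σ|/2 = 124.

124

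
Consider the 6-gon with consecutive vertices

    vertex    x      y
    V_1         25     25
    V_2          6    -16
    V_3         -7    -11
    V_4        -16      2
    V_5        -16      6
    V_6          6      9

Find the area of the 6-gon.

618.5

Σ = (-550) + (-178) + (-190) + (-64) + (-180) + (-75) = -1237
Area = |Σ|/2 = 618.5.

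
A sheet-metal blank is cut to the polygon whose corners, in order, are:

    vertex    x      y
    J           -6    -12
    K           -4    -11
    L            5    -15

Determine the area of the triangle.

8.5

Apply the shoelace formula: 2A = Σ (x_i·y_{i+1} − x_{i+1}·y_i), indices taken mod 3.
Σ = (18) + (115) + (-150) = -17
Area = |Σ|/2 = 8.5.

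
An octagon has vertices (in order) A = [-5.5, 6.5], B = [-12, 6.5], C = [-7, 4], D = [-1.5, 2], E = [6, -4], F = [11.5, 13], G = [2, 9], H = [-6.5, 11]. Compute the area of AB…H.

Apply the shoelace (surveyor's) formula: 2A = Σ (x_i·y_{i+1} − x_{i+1}·y_i), indices taken mod 8.
Σ = (42.25) + (-2.5) + (-8) + (-6) + (124) + (77.5) + (80.5) + (18.25) = 326
Area = |Σ|/2 = 163.

163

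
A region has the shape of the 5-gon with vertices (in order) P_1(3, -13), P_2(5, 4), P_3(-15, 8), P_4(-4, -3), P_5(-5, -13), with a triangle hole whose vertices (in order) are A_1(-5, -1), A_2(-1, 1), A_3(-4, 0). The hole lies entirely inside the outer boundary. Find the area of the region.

Outer boundary:
Apply the shoelace (surveyor's) formula: 2A = Σ (x_i·y_{i+1} − x_{i+1}·y_i), indices taken mod 5.
Σ = (77) + (100) + (77) + (37) + (104) = 395
Area = |Σ|/2 = 197.5.
Hole:
Apply the shoelace formula: 2A = Σ (x_i·y_{i+1} − x_{i+1}·y_i), indices taken mod 3.
Cross-terms: -6, 4, 4  ⇒  Σ = 2
Area = |Σ|/2 = 1.
Net area = 197.5 − 1 = 196.5.

196.5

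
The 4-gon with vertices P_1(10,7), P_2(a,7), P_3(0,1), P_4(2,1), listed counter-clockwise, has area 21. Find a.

Write out the shoelace sum; only the two edges meeting at P_2 involve a:
2·Area = [(10·7 − a·7) + (a·1 − 0·7)] + 2
       = -6·a + 72 = 42
⇒ a = 5.

5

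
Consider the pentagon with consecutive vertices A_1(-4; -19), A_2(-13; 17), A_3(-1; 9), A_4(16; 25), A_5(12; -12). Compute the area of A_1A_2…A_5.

Apply the shoelace (surveyor's) formula: 2A = Σ (x_i·y_{i+1} − x_{i+1}·y_i), indices taken mod 5.
A_1→A_2: (-4)(17) − (-13)(-19) = -315
A_2→A_3: (-13)(9) − (-1)(17) = -100
A_3→A_4: (-1)(25) − (16)(9) = -169
A_4→A_5: (16)(-12) − (12)(25) = -492
A_5→A_1: (12)(-19) − (-4)(-12) = -276
Σ = -1352
Area = |Σ|/2 = 676.

676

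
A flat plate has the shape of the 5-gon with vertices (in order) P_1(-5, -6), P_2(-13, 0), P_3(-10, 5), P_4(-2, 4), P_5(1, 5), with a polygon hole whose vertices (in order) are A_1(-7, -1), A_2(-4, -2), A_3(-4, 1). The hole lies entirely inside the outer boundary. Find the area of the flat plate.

Outer boundary:
Apply the surveyor's formula: 2A = Σ (x_i·y_{i+1} − x_{i+1}·y_i), indices taken mod 5.
Σ = (-78) + (-65) + (-30) + (-14) + (19) = -168
Area = |Σ|/2 = 84.
Hole:
Apply the shoelace (surveyor's) formula: 2A = Σ (x_i·y_{i+1} − x_{i+1}·y_i), indices taken mod 3.
Σ = (10) + (-12) + (11) = 9
Area = |Σ|/2 = 4.5.
Net area = 84 − 4.5 = 79.5.

79.5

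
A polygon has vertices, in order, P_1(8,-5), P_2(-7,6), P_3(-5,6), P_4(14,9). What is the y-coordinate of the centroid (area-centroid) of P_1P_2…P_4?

439/135

Apply the shoelace (surveyor's) formula. First the cross-terms c_i = x_i·y_{i+1} − x_{i+1}·y_i:
  13, -12, -129, -142  ⇒  2A = -270, A = -135.
Then Σ (y_i + y_{i+1})·c_i = -2634, so ȳ = -2634 / (6·(-135)) = 439/135.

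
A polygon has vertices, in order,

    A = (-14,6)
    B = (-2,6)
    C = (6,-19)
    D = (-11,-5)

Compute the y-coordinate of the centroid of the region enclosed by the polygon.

-314/89

Apply the shoelace formula. First the cross-terms c_i = x_i·y_{i+1} − x_{i+1}·y_i:
  -72, 2, -239, -136  ⇒  2A = -445, A = -222.5.
Then Σ (y_i + y_{i+1})·c_i = 4710, so ȳ = 4710 / (6·(-222.5)) = -314/89.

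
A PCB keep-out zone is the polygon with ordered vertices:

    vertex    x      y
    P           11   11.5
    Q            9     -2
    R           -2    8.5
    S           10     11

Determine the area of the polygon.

Σ = (-125.5) + (72.5) + (-107) + (-6) = -166
Area = |Σ|/2 = 83.

83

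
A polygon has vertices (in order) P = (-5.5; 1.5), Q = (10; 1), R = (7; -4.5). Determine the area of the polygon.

Apply the surveyor's formula: 2A = Σ (x_i·y_{i+1} − x_{i+1}·y_i), indices taken mod 3.
Σ = (-20.5) + (-52) + (-14.25) = -86.75
Area = |Σ|/2 = 43.375.

43.375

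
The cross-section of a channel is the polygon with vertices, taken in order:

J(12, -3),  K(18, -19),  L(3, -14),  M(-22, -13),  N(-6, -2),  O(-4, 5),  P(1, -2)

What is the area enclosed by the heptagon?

382

Σ = (-174) + (-195) + (-347) + (-34) + (-38) + (3) + (21) = -764
Area = |Σ|/2 = 382.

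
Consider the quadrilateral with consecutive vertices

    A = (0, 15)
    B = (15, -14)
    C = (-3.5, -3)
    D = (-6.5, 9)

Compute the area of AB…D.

233.75

Σ = (-225) + (-94) + (-51) + (-97.5) = -467.5
Area = |Σ|/2 = 233.75.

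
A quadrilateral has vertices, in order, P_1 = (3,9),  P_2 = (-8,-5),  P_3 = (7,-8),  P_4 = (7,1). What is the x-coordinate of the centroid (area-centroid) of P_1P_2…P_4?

122/93

Apply the surveyor's formula. First the cross-terms c_i = x_i·y_{i+1} − x_{i+1}·y_i:
  57, 99, 63, 60  ⇒  2A = 279, A = 139.5.
Then Σ (x_i + x_{i+1})·c_i = 1098, so x̄ = 1098 / (6·139.5) = 122/93.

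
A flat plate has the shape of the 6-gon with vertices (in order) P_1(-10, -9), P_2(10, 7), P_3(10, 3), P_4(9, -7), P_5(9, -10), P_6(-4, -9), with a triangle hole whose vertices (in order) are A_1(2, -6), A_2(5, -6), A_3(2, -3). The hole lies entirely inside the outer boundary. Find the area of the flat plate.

Outer boundary:
Apply the surveyor's formula: 2A = Σ (x_i·y_{i+1} − x_{i+1}·y_i), indices taken mod 6.
Σ = (20) + (-40) + (-97) + (-27) + (-121) + (-54) = -319
Area = |Σ|/2 = 159.5.
Hole:
Σ = (18) + (-3) + (-6) = 9
Area = |Σ|/2 = 4.5.
Net area = 159.5 − 4.5 = 155.

155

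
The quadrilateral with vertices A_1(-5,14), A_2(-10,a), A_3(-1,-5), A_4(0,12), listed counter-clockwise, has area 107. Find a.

6

Write out the shoelace sum; only the two edges meeting at A_2 involve a:
2·Area = [((-5)·a − (-10)·14) + ((-10)·(-5) − (-1)·a)] + 48
       = -4·a + 238 = 214
⇒ a = 6.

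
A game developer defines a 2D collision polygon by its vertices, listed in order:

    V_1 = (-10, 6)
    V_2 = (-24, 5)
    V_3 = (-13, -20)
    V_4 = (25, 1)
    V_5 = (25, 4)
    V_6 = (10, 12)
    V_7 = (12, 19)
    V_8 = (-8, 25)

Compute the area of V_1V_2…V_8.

Cross-terms: 94, 545, 487, 75, 260, 46, 452, 202  ⇒  Σ = 2161
Area = |Σ|/2 = 1080.5.

1080.5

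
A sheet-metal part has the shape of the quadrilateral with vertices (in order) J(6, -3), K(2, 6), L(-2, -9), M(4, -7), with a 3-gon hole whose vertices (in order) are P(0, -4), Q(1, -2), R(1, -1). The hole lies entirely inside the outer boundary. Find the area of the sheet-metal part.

Outer boundary:
Cross-terms: 42, -6, 50, 30  ⇒  Σ = 116
Area = |Σ|/2 = 58.
Hole:
Apply the shoelace (surveyor's) formula: 2A = Σ (x_i·y_{i+1} − x_{i+1}·y_i), indices taken mod 3.
Cross-terms: 4, 1, -4  ⇒  Σ = 1
Area = |Σ|/2 = 0.5.
Net area = 58 − 0.5 = 57.5.

57.5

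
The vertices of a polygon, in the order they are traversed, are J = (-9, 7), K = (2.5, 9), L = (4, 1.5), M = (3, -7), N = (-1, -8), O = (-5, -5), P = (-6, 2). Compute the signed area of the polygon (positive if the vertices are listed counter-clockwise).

Apply the shoelace formula: 2A = Σ (x_i·y_{i+1} − x_{i+1}·y_i), indices taken mod 7.
Cross-terms: -98.5, -32.25, -32.5, -31, -35, -40, -24  ⇒  Σ = -293.25
Signed area = Σ/2 = -146.625 (negative ⇒ clockwise traversal).

-146.625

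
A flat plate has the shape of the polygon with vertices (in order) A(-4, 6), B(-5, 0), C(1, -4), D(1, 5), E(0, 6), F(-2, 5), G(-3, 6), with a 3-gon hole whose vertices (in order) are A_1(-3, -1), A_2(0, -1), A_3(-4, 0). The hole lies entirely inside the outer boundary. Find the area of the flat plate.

Outer boundary:
A→B: (-4)(0) − (-5)(6) = 30
B→C: (-5)(-4) − (1)(0) = 20
C→D: (1)(5) − (1)(-4) = 9
D→E: (1)(6) − (0)(5) = 6
E→F: (0)(5) − (-2)(6) = 12
F→G: (-2)(6) − (-3)(5) = 3
G→A: (-3)(6) − (-4)(6) = 6
Σ = 86
Area = |Σ|/2 = 43.
Hole:
Apply the shoelace formula: 2A = Σ (x_i·y_{i+1} − x_{i+1}·y_i), indices taken mod 3.
Σ = (3) + (-4) + (4) = 3
Area = |Σ|/2 = 1.5.
Net area = 43 − 1.5 = 41.5.

41.5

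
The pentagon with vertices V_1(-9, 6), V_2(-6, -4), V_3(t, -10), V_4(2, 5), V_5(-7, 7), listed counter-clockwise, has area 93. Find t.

Write out the shoelace sum; only the two edges meeting at V_3 involve t:
2·Area = [((-6)·(-10) − t·(-4)) + (t·5 − 2·(-10))] + 142
       = 9·t + 222 = 186
⇒ t = -4.

-4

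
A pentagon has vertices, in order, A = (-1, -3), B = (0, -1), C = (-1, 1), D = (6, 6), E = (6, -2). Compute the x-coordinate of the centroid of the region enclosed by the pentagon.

Apply the shoelace (surveyor's) formula. First the cross-terms c_i = x_i·y_{i+1} − x_{i+1}·y_i:
  1, -1, -12, -48, -20  ⇒  2A = -80, A = -40.
Then Σ (x_i + x_{i+1})·c_i = -736, so x̄ = -736 / (6·(-40)) = 46/15.

46/15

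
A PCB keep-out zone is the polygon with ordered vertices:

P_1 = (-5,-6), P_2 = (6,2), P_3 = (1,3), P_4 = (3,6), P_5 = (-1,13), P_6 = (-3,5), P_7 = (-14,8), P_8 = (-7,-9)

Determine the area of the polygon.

171.5

Cross-terms: 26, 16, -3, 45, 34, 46, 182, -3  ⇒  Σ = 343
Area = |Σ|/2 = 171.5.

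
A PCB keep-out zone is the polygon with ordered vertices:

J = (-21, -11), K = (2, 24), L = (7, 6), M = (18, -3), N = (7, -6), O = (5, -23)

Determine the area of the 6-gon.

Cross-terms: -482, -156, -129, -87, -131, -538  ⇒  Σ = -1523
Area = |Σ|/2 = 761.5.

761.5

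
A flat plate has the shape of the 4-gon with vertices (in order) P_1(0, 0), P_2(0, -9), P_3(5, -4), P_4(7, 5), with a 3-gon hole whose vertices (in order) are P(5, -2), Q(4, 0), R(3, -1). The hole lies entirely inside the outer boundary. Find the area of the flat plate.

47.5

Outer boundary:
Σ = (0) + (45) + (53) + (0) = 98
Area = |Σ|/2 = 49.
Hole:
Cross-terms: 8, -4, -1  ⇒  Σ = 3
Area = |Σ|/2 = 1.5.
Net area = 49 − 1.5 = 47.5.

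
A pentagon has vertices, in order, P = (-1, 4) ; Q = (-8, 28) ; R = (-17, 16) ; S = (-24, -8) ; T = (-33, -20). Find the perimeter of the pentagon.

|PQ| = √((-7)² + (24)²) = √625 = 25
|QR| = √((-9)² + (-12)²) = √225 = 15
|RS| = √((-7)² + (-24)²) = √625 = 25
|ST| = √((-9)² + (-12)²) = √225 = 15
|TP| = √((32)² + (24)²) = √1600 = 40
Perimeter = 25 + 15 + 25 + 15 + 40 = 120.

120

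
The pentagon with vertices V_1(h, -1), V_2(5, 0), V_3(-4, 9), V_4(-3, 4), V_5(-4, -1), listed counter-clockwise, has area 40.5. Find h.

-3

The doubled signed area Σ (x_i y_{i+1} − x_{i+1} y_i) is linear in h.
With h=0 it equals 84; the coefficient of h is 1 (from the two edges through V_1).
So 1·h + 84 = 2·40.5 = 81 ⇒ h = -3.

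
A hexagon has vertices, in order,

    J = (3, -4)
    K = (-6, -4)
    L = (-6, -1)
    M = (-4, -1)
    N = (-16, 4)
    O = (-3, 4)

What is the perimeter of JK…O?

|JK| = √((-9)² + (0)²) = √81 = 9
|KL| = √((0)² + (3)²) = √9 = 3
|LM| = √((2)² + (0)²) = √4 = 2
|MN| = √((-12)² + (5)²) = √169 = 13
|NO| = √((13)² + (0)²) = √169 = 13
|OJ| = √((6)² + (-8)²) = √100 = 10
Perimeter = 9 + 3 + 2 + 13 + 13 + 10 = 50.

50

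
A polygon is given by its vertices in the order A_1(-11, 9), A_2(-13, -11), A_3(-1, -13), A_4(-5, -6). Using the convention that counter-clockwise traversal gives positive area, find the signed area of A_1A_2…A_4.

113

Cross-terms: 238, 158, -59, -111  ⇒  Σ = 226
Signed area = Σ/2 = 113 (positive ⇒ counter-clockwise traversal).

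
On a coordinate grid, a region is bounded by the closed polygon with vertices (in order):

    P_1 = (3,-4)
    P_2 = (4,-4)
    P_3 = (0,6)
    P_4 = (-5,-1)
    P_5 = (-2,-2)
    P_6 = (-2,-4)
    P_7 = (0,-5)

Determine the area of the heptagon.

Apply the shoelace (surveyor's) formula: 2A = Σ (x_i·y_{i+1} − x_{i+1}·y_i), indices taken mod 7.
Σ = (4) + (24) + (30) + (8) + (4) + (10) + (15) = 95
Area = |Σ|/2 = 47.5.

47.5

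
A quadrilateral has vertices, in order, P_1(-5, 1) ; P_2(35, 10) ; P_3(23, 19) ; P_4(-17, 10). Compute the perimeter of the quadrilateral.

112

|P_1P_2| = √((40)² + (9)²) = √1681 = 41
|P_2P_3| = √((-12)² + (9)²) = √225 = 15
|P_3P_4| = √((-40)² + (-9)²) = √1681 = 41
|P_4P_1| = √((12)² + (-9)²) = √225 = 15
Perimeter = 41 + 15 + 41 + 15 = 112.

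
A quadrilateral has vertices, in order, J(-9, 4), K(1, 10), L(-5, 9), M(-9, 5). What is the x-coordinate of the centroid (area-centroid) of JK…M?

-43/9

Apply Gauss's area formula. First the cross-terms c_i = x_i·y_{i+1} − x_{i+1}·y_i:
  -94, 59, 56, 9  ⇒  2A = 30, A = 15.
Then Σ (x_i + x_{i+1})·c_i = -430, so x̄ = -430 / (6·15) = -43/9.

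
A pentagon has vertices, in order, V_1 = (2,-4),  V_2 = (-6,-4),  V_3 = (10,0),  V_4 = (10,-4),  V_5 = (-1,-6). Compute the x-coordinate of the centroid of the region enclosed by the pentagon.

67/15

Apply Gauss's area formula. First the cross-terms c_i = x_i·y_{i+1} − x_{i+1}·y_i:
  -32, 40, -40, -64, 16  ⇒  2A = -80, A = -40.
Then Σ (x_i + x_{i+1})·c_i = -1072, so x̄ = -1072 / (6·(-40)) = 67/15.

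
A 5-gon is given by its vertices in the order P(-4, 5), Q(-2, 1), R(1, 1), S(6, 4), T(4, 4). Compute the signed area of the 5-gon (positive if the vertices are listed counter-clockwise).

Apply the shoelace formula: 2A = Σ (x_i·y_{i+1} − x_{i+1}·y_i), indices taken mod 5.
P→Q: (-4)(1) − (-2)(5) = 6
Q→R: (-2)(1) − (1)(1) = -3
R→S: (1)(4) − (6)(1) = -2
S→T: (6)(4) − (4)(4) = 8
T→P: (4)(5) − (-4)(4) = 36
Σ = 45
Signed area = Σ/2 = 22.5 (positive ⇒ counter-clockwise traversal).

22.5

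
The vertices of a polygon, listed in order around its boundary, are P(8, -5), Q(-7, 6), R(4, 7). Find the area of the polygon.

Apply Gauss's area formula: 2A = Σ (x_i·y_{i+1} − x_{i+1}·y_i), indices taken mod 3.
P→Q: (8)(6) − (-7)(-5) = 13
Q→R: (-7)(7) − (4)(6) = -73
R→P: (4)(-5) − (8)(7) = -76
Σ = -136
Area = |Σ|/2 = 68.

68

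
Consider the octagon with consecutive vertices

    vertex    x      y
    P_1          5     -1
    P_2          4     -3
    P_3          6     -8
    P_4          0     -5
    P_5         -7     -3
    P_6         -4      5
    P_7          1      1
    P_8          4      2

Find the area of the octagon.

Cross-terms: -11, -14, -30, -35, -47, -9, -2, -14  ⇒  Σ = -162
Area = |Σ|/2 = 81.

81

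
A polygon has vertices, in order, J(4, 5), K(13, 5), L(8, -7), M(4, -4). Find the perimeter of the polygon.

|JK| = √((9)² + (0)²) = √81 = 9
|KL| = √((-5)² + (-12)²) = √169 = 13
|LM| = √((-4)² + (3)²) = √25 = 5
|MJ| = √((0)² + (9)²) = √81 = 9
Perimeter = 9 + 13 + 5 + 9 = 36.

36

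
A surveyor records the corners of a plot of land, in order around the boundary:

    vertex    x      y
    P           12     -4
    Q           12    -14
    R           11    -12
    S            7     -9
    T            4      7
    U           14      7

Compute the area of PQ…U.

Apply the shoelace formula: 2A = Σ (x_i·y_{i+1} − x_{i+1}·y_i), indices taken mod 6.
Σ = (-120) + (10) + (-15) + (85) + (-70) + (-140) = -250
Area = |Σ|/2 = 125.

125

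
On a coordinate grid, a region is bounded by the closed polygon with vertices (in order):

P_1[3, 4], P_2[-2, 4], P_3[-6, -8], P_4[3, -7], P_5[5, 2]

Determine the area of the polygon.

Apply the surveyor's formula: 2A = Σ (x_i·y_{i+1} − x_{i+1}·y_i), indices taken mod 5.
Cross-terms: 20, 40, 66, 41, 14  ⇒  Σ = 181
Area = |Σ|/2 = 90.5.

90.5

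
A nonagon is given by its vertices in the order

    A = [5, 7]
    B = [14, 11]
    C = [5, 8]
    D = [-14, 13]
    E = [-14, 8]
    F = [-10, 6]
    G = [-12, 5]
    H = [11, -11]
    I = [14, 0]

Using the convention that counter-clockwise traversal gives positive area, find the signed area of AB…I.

Apply the shoelace formula: 2A = Σ (x_i·y_{i+1} − x_{i+1}·y_i), indices taken mod 9.
Σ = (-43) + (57) + (177) + (70) + (-4) + (22) + (77) + (154) + (98) = 608
Signed area = Σ/2 = 304 (positive ⇒ counter-clockwise traversal).

304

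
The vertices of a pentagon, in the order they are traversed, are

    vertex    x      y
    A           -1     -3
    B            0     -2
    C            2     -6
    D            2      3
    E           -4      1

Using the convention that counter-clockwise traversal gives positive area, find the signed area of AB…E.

Apply the surveyor's formula: 2A = Σ (x_i·y_{i+1} − x_{i+1}·y_i), indices taken mod 5.
Σ = (2) + (4) + (18) + (14) + (13) = 51
Signed area = Σ/2 = 25.5 (positive ⇒ counter-clockwise traversal).

25.5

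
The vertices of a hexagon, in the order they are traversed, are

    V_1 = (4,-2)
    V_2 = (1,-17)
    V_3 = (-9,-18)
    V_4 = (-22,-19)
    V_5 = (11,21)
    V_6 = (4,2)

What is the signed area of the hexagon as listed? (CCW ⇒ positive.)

Apply the shoelace formula: 2A = Σ (x_i·y_{i+1} − x_{i+1}·y_i), indices taken mod 6.
Σ = (-66) + (-171) + (-225) + (-253) + (-62) + (-16) = -793
Signed area = Σ/2 = -396.5 (negative ⇒ clockwise traversal).

-396.5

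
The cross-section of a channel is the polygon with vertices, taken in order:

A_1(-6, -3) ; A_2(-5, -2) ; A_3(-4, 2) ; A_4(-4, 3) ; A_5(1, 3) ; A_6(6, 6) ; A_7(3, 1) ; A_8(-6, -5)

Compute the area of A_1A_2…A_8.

Apply the surveyor's formula: 2A = Σ (x_i·y_{i+1} − x_{i+1}·y_i), indices taken mod 8.
A_1→A_2: (-6)(-2) − (-5)(-3) = -3
A_2→A_3: (-5)(2) − (-4)(-2) = -18
A_3→A_4: (-4)(3) − (-4)(2) = -4
A_4→A_5: (-4)(3) − (1)(3) = -15
A_5→A_6: (1)(6) − (6)(3) = -12
A_6→A_7: (6)(1) − (3)(6) = -12
A_7→A_8: (3)(-5) − (-6)(1) = -9
A_8→A_1: (-6)(-3) − (-6)(-5) = -12
Σ = -85
Area = |Σ|/2 = 42.5.

42.5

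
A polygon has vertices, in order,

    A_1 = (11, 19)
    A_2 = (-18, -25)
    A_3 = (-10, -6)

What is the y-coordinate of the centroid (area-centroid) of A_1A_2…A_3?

-4

Apply the shoelace (surveyor's) formula. First the cross-terms c_i = x_i·y_{i+1} − x_{i+1}·y_i:
  67, -142, -124  ⇒  2A = -199, A = -99.5.
Then Σ (y_i + y_{i+1})·c_i = 2388, so ȳ = 2388 / (6·(-99.5)) = -4.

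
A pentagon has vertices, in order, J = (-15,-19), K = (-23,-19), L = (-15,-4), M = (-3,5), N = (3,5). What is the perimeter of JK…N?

|JK| = √((-8)² + (0)²) = √64 = 8
|KL| = √((8)² + (15)²) = √289 = 17
|LM| = √((12)² + (9)²) = √225 = 15
|MN| = √((6)² + (0)²) = √36 = 6
|NJ| = √((-18)² + (-24)²) = √900 = 30
Perimeter = 8 + 17 + 15 + 6 + 30 = 76.

76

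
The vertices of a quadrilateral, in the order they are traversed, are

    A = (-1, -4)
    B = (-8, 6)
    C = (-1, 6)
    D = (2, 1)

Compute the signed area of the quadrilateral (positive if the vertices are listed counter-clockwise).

-50

Apply Gauss's area formula: 2A = Σ (x_i·y_{i+1} − x_{i+1}·y_i), indices taken mod 4.
Σ = (-38) + (-42) + (-13) + (-7) = -100
Signed area = Σ/2 = -50 (negative ⇒ clockwise traversal).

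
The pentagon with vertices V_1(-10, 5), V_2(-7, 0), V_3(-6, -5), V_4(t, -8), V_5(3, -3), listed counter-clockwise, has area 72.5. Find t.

The doubled signed area Σ (x_i y_{i+1} − x_{i+1} y_i) is linear in t.
With t=0 it equals 127; the coefficient of t is 2 (from the two edges through V_4).
So 2·t + 127 = 2·72.5 = 145 ⇒ t = 9.

9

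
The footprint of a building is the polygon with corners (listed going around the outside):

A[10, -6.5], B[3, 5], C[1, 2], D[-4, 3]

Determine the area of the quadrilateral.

Apply Gauss's area formula: 2A = Σ (x_i·y_{i+1} − x_{i+1}·y_i), indices taken mod 4.
A→B: (10)(5) − (3)(-6.5) = 69.5
B→C: (3)(2) − (1)(5) = 1
C→D: (1)(3) − (-4)(2) = 11
D→A: (-4)(-6.5) − (10)(3) = -4
Σ = 77.5
Area = |Σ|/2 = 38.75.

38.75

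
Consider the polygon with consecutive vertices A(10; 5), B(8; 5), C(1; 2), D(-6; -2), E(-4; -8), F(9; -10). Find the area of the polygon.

Apply the shoelace (surveyor's) formula: 2A = Σ (x_i·y_{i+1} − x_{i+1}·y_i), indices taken mod 6.
Cross-terms: 10, 11, 10, 40, 112, 145  ⇒  Σ = 328
Area = |Σ|/2 = 164.

164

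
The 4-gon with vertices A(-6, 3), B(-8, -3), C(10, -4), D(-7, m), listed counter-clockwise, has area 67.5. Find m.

Write out the shoelace sum; only the two edges meeting at D involve m:
2·Area = [(10·m − (-7)·(-4)) + ((-7)·3 − (-6)·m)] + 104
       = 16·m + 55 = 135
⇒ m = 5.

5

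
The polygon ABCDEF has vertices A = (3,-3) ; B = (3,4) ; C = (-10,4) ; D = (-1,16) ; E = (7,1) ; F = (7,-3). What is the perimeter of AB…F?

60

|AB| = √((0)² + (7)²) = √49 = 7
|BC| = √((-13)² + (0)²) = √169 = 13
|CD| = √((9)² + (12)²) = √225 = 15
|DE| = √((8)² + (-15)²) = √289 = 17
|EF| = √((0)² + (-4)²) = √16 = 4
|FA| = √((-4)² + (0)²) = √16 = 4
Perimeter = 7 + 13 + 15 + 17 + 4 + 4 = 60.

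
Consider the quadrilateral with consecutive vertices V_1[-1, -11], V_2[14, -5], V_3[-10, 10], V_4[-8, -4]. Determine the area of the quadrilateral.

Σ = (159) + (90) + (120) + (84) = 453
Area = |Σ|/2 = 226.5.

226.5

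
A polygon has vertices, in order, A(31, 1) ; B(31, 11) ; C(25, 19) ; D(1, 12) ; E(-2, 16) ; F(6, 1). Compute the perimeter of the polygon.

92

|AB| = √((0)² + (10)²) = √100 = 10
|BC| = √((-6)² + (8)²) = √100 = 10
|CD| = √((-24)² + (-7)²) = √625 = 25
|DE| = √((-3)² + (4)²) = √25 = 5
|EF| = √((8)² + (-15)²) = √289 = 17
|FA| = √((25)² + (0)²) = √625 = 25
Perimeter = 10 + 10 + 25 + 5 + 17 + 25 = 92.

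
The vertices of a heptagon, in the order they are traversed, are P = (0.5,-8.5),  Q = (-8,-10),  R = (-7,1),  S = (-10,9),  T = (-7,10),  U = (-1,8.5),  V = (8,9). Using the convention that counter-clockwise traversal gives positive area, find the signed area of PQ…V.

Apply the shoelace (surveyor's) formula: 2A = Σ (x_i·y_{i+1} − x_{i+1}·y_i), indices taken mod 7.
Σ = (-73) + (-78) + (-53) + (-37) + (-49.5) + (-77) + (-72.5) = -440
Signed area = Σ/2 = -220 (negative ⇒ clockwise traversal).

-220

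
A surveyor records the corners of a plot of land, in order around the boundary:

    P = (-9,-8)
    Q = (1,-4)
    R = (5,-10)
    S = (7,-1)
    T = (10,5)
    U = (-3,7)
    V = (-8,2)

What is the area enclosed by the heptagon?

190.5

Apply Gauss's area formula: 2A = Σ (x_i·y_{i+1} − x_{i+1}·y_i), indices taken mod 7.
Σ = (44) + (10) + (65) + (45) + (85) + (50) + (82) = 381
Area = |Σ|/2 = 190.5.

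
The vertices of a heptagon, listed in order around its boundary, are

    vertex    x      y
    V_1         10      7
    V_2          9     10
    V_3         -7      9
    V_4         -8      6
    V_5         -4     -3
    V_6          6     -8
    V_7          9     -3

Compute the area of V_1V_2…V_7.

231.5

V_1→V_2: (10)(10) − (9)(7) = 37
V_2→V_3: (9)(9) − (-7)(10) = 151
V_3→V_4: (-7)(6) − (-8)(9) = 30
V_4→V_5: (-8)(-3) − (-4)(6) = 48
V_5→V_6: (-4)(-8) − (6)(-3) = 50
V_6→V_7: (6)(-3) − (9)(-8) = 54
V_7→V_1: (9)(7) − (10)(-3) = 93
Σ = 463
Area = |Σ|/2 = 231.5.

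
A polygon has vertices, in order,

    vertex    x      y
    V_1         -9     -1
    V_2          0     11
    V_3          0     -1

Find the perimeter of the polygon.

36

|V_1V_2| = √((9)² + (12)²) = √225 = 15
|V_2V_3| = √((0)² + (-12)²) = √144 = 12
|V_3V_1| = √((-9)² + (0)²) = √81 = 9
Perimeter = 15 + 12 + 9 = 36.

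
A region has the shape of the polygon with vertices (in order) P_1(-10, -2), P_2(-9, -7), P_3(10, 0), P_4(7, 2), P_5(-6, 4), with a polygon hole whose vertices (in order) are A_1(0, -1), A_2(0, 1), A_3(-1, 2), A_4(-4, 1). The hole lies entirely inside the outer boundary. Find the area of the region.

111

Outer boundary:
Apply the surveyor's formula: 2A = Σ (x_i·y_{i+1} − x_{i+1}·y_i), indices taken mod 5.
Σ = (52) + (70) + (20) + (40) + (52) = 234
Area = |Σ|/2 = 117.
Hole:
Σ = (0) + (1) + (7) + (4) = 12
Area = |Σ|/2 = 6.
Net area = 117 − 6 = 111.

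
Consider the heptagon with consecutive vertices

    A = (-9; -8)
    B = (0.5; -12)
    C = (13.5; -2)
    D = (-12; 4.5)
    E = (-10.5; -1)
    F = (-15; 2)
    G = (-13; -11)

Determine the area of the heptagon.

264.5

Apply the shoelace (surveyor's) formula: 2A = Σ (x_i·y_{i+1} − x_{i+1}·y_i), indices taken mod 7.
Σ = (112) + (161) + (36.75) + (59.25) + (-36) + (191) + (5) = 529
Area = |Σ|/2 = 264.5.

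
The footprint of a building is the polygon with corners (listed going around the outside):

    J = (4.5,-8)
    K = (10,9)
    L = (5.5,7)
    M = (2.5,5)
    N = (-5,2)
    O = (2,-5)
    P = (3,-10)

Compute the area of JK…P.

109

Apply the surveyor's formula: 2A = Σ (x_i·y_{i+1} − x_{i+1}·y_i), indices taken mod 7.
Σ = (120.5) + (20.5) + (10) + (30) + (21) + (-5) + (21) = 218
Area = |Σ|/2 = 109.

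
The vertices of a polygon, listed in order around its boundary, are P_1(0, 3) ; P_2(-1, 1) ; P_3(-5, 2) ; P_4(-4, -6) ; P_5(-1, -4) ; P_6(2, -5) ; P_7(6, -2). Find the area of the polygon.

55.5

Apply the surveyor's formula: 2A = Σ (x_i·y_{i+1} − x_{i+1}·y_i), indices taken mod 7.
Σ = (3) + (3) + (38) + (10) + (13) + (26) + (18) = 111
Area = |Σ|/2 = 55.5.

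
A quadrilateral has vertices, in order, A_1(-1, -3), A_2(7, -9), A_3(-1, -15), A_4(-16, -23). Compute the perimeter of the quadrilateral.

62

|A_1A_2| = √((8)² + (-6)²) = √100 = 10
|A_2A_3| = √((-8)² + (-6)²) = √100 = 10
|A_3A_4| = √((-15)² + (-8)²) = √289 = 17
|A_4A_1| = √((15)² + (20)²) = √625 = 25
Perimeter = 10 + 10 + 17 + 25 = 62.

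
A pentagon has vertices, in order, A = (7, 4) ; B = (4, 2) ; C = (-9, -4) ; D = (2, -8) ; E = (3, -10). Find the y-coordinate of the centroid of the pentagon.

Apply the shoelace (surveyor's) formula. First the cross-terms c_i = x_i·y_{i+1} − x_{i+1}·y_i:
  -2, 2, 80, 4, 82  ⇒  2A = 166, A = 83.
Then Σ (y_i + y_{i+1})·c_i = -1540, so ȳ = -1540 / (6·83) = -770/249.

-770/249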